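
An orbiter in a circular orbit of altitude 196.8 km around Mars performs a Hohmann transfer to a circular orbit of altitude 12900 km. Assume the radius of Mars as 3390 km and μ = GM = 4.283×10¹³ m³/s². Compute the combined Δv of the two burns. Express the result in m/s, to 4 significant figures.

r₁ = 3390 + 196.8 = 3586.8 km = 3.5868×10⁶ m.
r₂ = 3390 + 12900 = 16290 km = 1.6290×10⁷ m.
Transfer ellipse a_t = (r₁ + r₂)/2 = 9.938×10⁶ m.
At r₁: circular v_c1 = √(μ/r₁) = 3456 m/s; transfer-periapsis v_p = √[μ(2/r₁ − 1/a_t)] = 4424 m/s.
Δv₁ = v_p − v_c1 = 968.5 m/s.
At r₂: circular v_c2 = √(μ/r₂) = 1621 m/s; transfer-apoapsis v_a = √[μ(2/r₂ − 1/a_t)] = 974.1 m/s.
Δv₂ = v_c2 − v_a = 647.4 m/s.
Total Δv = Δv₁ + Δv₂ = 1616 m/s.

Δv_total ≈ 1616 m/s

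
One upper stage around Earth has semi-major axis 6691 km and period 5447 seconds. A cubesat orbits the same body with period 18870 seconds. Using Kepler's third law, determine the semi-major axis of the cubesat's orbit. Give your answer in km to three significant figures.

a₂ ≈ 15300 km

Kepler's third law: a³ ∝ T², so a₂ = a₁ (T₂/T₁)^(2/3).
T₂/T₁ = 3.464, (T₂/T₁)^(2/3) = 2.290.
a₂ = 6691 × 2.290 = 15320 km.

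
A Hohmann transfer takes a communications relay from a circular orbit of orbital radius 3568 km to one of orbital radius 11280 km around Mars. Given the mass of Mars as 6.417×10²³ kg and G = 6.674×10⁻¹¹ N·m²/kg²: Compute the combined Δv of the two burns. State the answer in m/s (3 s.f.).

Δv_total ≈ 1400 m/s

μ = GM = 6.674×10⁻¹¹ × 6.417×10²³ = 4.283×10¹³ m³/s².
r₁ = 3568 km = 3.568×10⁶ m.
r₂ = 11280 km = 1.128×10⁷ m.
Transfer ellipse a_t = (r₁ + r₂)/2 = 7.424×10⁶ m.
At r₁: circular v_c1 = √(μ/r₁) = 3465 m/s; transfer-periapsis v_p = √[μ(2/r₁ − 1/a_t)] = 4271 m/s.
Δv₁ = v_p − v_c1 = 806.0 m/s.
At r₂: circular v_c2 = √(μ/r₂) = 1949 m/s; transfer-apoapsis v_a = √[μ(2/r₂ − 1/a_t)] = 1351 m/s.
Δv₂ = v_c2 − v_a = 597.7 m/s.
Total Δv = Δv₁ + Δv₂ = 1404 m/s.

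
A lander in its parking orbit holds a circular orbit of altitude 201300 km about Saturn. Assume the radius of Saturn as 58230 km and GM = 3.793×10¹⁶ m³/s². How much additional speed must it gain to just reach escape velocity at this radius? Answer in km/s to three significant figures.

r = 58230 + 201300 = 259530 km = 2.5953×10⁸ m.
Circular speed v_c = √(μ/r) = 12090 m/s.
Escape speed v_esc = √(2μ/r) = √2 × v_c = 17100 m/s.
Δv = v_esc − v_c = 5008 m/s = 5.008 km/s.

Δv ≈ 5.01 km/s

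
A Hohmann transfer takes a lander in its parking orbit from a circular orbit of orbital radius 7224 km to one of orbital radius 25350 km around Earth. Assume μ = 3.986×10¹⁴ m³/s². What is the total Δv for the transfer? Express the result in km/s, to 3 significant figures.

Δv_total ≈ 3.16 km/s

r₁ = 7224 km = 7.224×10⁶ m.
r₂ = 25350 km = 2.535×10⁷ m.
Transfer ellipse a_t = (r₁ + r₂)/2 = 1.629×10⁷ m.
At r₁: circular v_c1 = √(μ/r₁) = 7428 m/s; transfer-perigee v_p = √[μ(2/r₁ − 1/a_t)] = 9267 m/s.
Δv₁ = v_p − v_c1 = 1839 m/s.
At r₂: circular v_c2 = √(μ/r₂) = 3965 m/s; transfer-apogee v_a = √[μ(2/r₂ − 1/a_t)] = 2641 m/s.
Δv₂ = v_c2 − v_a = 1324 m/s.
Total Δv = Δv₁ + Δv₂ = 3164 m/s = 3.164 km/s.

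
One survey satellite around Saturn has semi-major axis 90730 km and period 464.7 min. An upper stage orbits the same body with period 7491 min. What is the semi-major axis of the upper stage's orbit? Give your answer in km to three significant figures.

a₂ ≈ 5.79×10⁵ km

Kepler's third law: a³ ∝ T², so a₂ = a₁ (T₂/T₁)^(2/3).
T₂/T₁ = 16.12, (T₂/T₁)^(2/3) = 6.381.
a₂ = 90730 × 6.381 = 5.790×10⁵ km.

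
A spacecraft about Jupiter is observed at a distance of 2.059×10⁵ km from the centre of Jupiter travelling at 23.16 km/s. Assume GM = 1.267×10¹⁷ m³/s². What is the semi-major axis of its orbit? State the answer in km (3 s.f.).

r = 2.059×10⁸ m.
Vis-viva rearranged: 1/a = 2/r − v²/μ = 9.713×10⁻⁹ − 4.234×10⁻⁹ = 5.480×10⁻⁹ m⁻¹.
a = 1.825×10⁸ m = 1.8248×10⁵ km.

a ≈ 1.82×10⁵ km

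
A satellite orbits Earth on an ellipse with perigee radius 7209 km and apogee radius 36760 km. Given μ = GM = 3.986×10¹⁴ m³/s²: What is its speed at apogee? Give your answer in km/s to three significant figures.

Semi-major axis a = (r_p + r_a)/2 = 21984 km = 2.198×10⁷ m.
Vis-viva: v² = μ(2/r − 1/a) = 3.986×10¹⁴ × (5.441×10⁻⁸ − 4.549×10⁻⁸) = 3.556×10⁶ m²/s².
v = 1886 m/s = 1.886 km/s.

v ≈ 1.89 km/s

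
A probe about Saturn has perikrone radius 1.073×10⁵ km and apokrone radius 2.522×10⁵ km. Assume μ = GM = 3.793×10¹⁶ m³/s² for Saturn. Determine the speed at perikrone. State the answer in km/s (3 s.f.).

Semi-major axis a = (r_p + r_a)/2 = 1.7975×10⁵ km = 1.798×10⁸ m.
Vis-viva: v² = μ(2/r − 1/a) = 3.793×10¹⁶ × (1.864×10⁻⁸ − 5.563×10⁻⁹) = 4.960×10⁸ m²/s².
v = 22270 m/s = 22.27 km/s.

v ≈ 22.3 km/s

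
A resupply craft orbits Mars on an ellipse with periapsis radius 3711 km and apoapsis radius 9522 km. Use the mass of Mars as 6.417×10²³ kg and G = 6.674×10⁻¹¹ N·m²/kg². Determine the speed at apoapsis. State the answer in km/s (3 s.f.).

v ≈ 1.59 km/s

μ = GM = 6.674×10⁻¹¹ × 6.417×10²³ = 4.283×10¹³ m³/s².
Semi-major axis a = (r_p + r_a)/2 = 6616.5 km = 6.616×10⁶ m.
Vis-viva: v² = μ(2/r − 1/a) = 4.283×10¹³ × (2.100×10⁻⁷ − 1.511×10⁻⁷) = 2.523×10⁶ m²/s².
v = 1588 m/s = 1.588 km/s.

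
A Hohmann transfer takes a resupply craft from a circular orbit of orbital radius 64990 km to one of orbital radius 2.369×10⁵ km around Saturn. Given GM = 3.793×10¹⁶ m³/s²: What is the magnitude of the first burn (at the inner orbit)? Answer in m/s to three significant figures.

Δv ≈ 6110 m/s

r₁ = 64990 km = 6.499×10⁷ m.
r₂ = 2.369×10⁵ km = 2.369×10⁸ m.
Transfer ellipse a_t = (r₁ + r₂)/2 = 1.509×10⁸ m.
At r₁: circular v_c1 = √(μ/r₁) = 24160 m/s; transfer-perikrone v_p = √[μ(2/r₁ − 1/a_t)] = 30270 m/s.
Δv₁ = v_p − v_c1 = 6107 m/s.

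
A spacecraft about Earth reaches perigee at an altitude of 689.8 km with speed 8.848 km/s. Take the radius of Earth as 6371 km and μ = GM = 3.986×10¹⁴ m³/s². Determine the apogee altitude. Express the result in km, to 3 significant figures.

r_p = 6371 + 689.8 = 7060.8 km = 7.061×10⁶ m.
Specific energy ε = v²/2 − μ/r = -1.731×10⁷ J/kg, so a = −μ/(2ε) = 1.151×10⁷ m.
The apsides satisfy r_p + r_a = 2a, so the apogee radius is 2a − r_p = 1.597×10⁷ m = 15968 km.
Apogee altitude = 15968 − 6371 = 9596.7 km.

apogee altitude ≈ 9600 km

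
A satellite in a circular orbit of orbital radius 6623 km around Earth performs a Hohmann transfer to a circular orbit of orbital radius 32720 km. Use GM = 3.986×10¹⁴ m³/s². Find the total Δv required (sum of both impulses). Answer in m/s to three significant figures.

Δv_total ≈ 3710 m/s

r₁ = 6623 km = 6.623×10⁶ m.
r₂ = 32720 km = 3.272×10⁷ m.
Transfer ellipse a_t = (r₁ + r₂)/2 = 1.967×10⁷ m.
At r₁: circular v_c1 = √(μ/r₁) = 7758 m/s; transfer-perigee v_p = √[μ(2/r₁ − 1/a_t)] = 10010 m/s.
Δv₁ = v_p − v_c1 = 2247 m/s.
At r₂: circular v_c2 = √(μ/r₂) = 3490 m/s; transfer-apogee v_a = √[μ(2/r₂ − 1/a_t)] = 2025 m/s.
Δv₂ = v_c2 − v_a = 1465 m/s.
Total Δv = Δv₁ + Δv₂ = 3713 m/s.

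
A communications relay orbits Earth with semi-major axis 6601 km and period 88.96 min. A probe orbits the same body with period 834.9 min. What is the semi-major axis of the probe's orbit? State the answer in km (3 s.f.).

a₂ ≈ 29400 km

Kepler's third law: a³ ∝ T², so a₂ = a₁ (T₂/T₁)^(2/3).
T₂/T₁ = 9.385, (T₂/T₁)^(2/3) = 4.449.
a₂ = 6601 × 4.449 = 29370 km.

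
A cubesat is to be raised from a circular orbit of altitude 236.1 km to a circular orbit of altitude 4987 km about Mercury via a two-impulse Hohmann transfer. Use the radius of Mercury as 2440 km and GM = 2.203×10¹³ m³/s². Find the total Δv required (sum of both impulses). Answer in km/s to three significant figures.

Δv_total ≈ 1.08 km/s

r₁ = 2440 + 236.1 = 2676.1 km = 2.6761×10⁶ m.
r₂ = 2440 + 4987 = 7427.0 km = 7.4270×10⁶ m.
Transfer ellipse a_t = (r₁ + r₂)/2 = 5.052×10⁶ m.
At r₁: circular v_c1 = √(μ/r₁) = 2869 m/s; transfer-periherm v_p = √[μ(2/r₁ − 1/a_t)] = 3479 m/s.
Δv₁ = v_p − v_c1 = 609.8 m/s.
At r₂: circular v_c2 = √(μ/r₂) = 1722 m/s; transfer-apoherm v_a = √[μ(2/r₂ − 1/a_t)] = 1254 m/s.
Δv₂ = v_c2 − v_a = 468.7 m/s.
Total Δv = Δv₁ + Δv₂ = 1079 m/s = 1.079 km/s.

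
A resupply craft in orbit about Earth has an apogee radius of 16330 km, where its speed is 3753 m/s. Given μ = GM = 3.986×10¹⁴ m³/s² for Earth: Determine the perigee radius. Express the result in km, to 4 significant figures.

perigee radius ≈ 6622 km

r_a = 1.633×10⁷ m.
Specific energy ε = v²/2 − μ/r = -1.737×10⁷ J/kg, so a = −μ/(2ε) = 1.148×10⁷ m.
The apsides satisfy r_p + r_a = 2a, so the perigee radius is 2a − r_a = 6.622×10⁶ m = 6622.2 km.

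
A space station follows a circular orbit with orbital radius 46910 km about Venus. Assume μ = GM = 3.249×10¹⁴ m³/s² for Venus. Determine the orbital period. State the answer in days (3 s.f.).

T ≈ 1.30 days

r = 46910 km = 4.691×10⁷ m.
Kepler's third law: T = 2π√(r³/μ) = 2π√((4.691×10⁷)³ / 3.249×10¹⁴).
r³/μ = 3.177×10⁸ s², so T = 2π × 1.782×10⁴ = 1.120×10⁵ s.
Converting: 1.120×10⁵ s ÷ 86400 = 1.296 days.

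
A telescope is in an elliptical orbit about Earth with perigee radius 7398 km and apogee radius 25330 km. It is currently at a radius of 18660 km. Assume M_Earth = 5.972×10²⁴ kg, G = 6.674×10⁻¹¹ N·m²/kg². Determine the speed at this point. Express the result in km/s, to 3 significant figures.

v ≈ 4.29 km/s

μ = GM = 6.674×10⁻¹¹ × 5.972×10²⁴ = 3.986×10¹⁴ m³/s².
Semi-major axis a = (r_p + r_a)/2 = 16364 km = 1.636×10⁷ m.
Vis-viva: v² = μ(2/r − 1/a) = 3.986×10¹⁴ × (1.072×10⁻⁷ − 6.111×10⁻⁸) = 1.836×10⁷ m²/s².
v = 4285 m/s = 4.285 km/s.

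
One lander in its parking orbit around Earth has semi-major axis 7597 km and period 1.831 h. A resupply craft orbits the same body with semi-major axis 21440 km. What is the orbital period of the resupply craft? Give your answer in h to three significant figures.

Kepler's third law: T² ∝ a³, so T₂ = T₁ (a₂/a₁)^(3/2).
a₂/a₁ = 2.822, (a₂/a₁)^(3/2) = 4.741.
T₂ = 1.831 × 4.741 = 8.681 h.

T₂ ≈ 8.68 h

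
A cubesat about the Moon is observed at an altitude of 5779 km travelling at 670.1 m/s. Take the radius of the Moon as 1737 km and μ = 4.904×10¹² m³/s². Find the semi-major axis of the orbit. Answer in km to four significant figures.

r = 1737 + 5779 = 7516.0 km = 7.516×10⁶ m.
Vis-viva rearranged: 1/a = 2/r − v²/μ = 2.661×10⁻⁷ − 9.156×10⁻⁸ = 1.745×10⁻⁷ m⁻¹.
a = 5.730×10⁶ m = 5729.5 km.

a ≈ 5730 km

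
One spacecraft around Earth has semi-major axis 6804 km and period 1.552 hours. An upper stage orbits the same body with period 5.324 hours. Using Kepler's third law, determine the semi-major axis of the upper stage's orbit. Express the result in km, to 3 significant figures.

Kepler's third law: a³ ∝ T², so a₂ = a₁ (T₂/T₁)^(2/3).
T₂/T₁ = 3.430, (T₂/T₁)^(2/3) = 2.275.
a₂ = 6804 × 2.275 = 15480 km.

a₂ ≈ 15500 km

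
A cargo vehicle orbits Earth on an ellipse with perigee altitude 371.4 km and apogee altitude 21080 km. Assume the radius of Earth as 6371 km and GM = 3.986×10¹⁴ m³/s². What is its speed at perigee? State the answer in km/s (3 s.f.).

r_p = 6371 + 371.4 = 6742.4 km = 6.7424×10⁶ m.
r_a = 6371 + 21080 = 27451 km = 2.7451×10⁷ m.
Semi-major axis a = (r_p + r_a)/2 = 17097 km = 1.710×10⁷ m.
Vis-viva: v² = μ(2/r − 1/a) = 3.986×10¹⁴ × (2.966×10⁻⁷ − 5.849×10⁻⁸) = 9.492×10⁷ m²/s².
v = 9743 m/s = 9.743 km/s.

v ≈ 9.74 km/s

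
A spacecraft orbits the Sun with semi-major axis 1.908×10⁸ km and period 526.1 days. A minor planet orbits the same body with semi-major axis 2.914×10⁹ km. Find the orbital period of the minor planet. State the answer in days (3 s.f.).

T₂ ≈ 31400 days

Kepler's third law: T² ∝ a³, so T₂ = T₁ (a₂/a₁)^(3/2).
a₂/a₁ = 15.27, (a₂/a₁)^(3/2) = 59.69.
T₂ = 526.1 × 59.69 = 31400 days.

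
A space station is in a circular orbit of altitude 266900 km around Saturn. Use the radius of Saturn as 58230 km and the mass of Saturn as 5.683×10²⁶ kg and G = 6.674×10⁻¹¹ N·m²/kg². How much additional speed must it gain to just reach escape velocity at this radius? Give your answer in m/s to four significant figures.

Δv ≈ 4474 m/s

μ = GM = 6.674×10⁻¹¹ × 5.683×10²⁶ = 3.793×10¹⁶ m³/s².
r = 58230 + 266900 = 325130 km = 3.2513×10⁸ m.
Circular speed v_c = √(μ/r) = 10800 m/s.
Escape speed v_esc = √(2μ/r) = √2 × v_c = 15270 m/s.
Δv = v_esc − v_c = 4474 m/s.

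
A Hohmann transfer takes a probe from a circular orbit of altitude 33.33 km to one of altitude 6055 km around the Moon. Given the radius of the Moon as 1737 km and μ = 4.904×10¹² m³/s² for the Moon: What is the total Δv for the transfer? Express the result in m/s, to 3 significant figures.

r₁ = 1737 + 33.33 = 1770.3 km = 1.7703×10⁶ m.
r₂ = 1737 + 6055 = 7792.0 km = 7.7920×10⁶ m.
Transfer ellipse a_t = (r₁ + r₂)/2 = 4.781×10⁶ m.
At r₁: circular v_c1 = √(μ/r₁) = 1664 m/s; transfer-perilune v_p = √[μ(2/r₁ − 1/a_t)] = 2125 m/s.
Δv₁ = v_p − v_c1 = 460.4 m/s.
At r₂: circular v_c2 = √(μ/r₂) = 793.3 m/s; transfer-apolune v_a = √[μ(2/r₂ − 1/a_t)] = 482.7 m/s.
Δv₂ = v_c2 − v_a = 310.6 m/s.
Total Δv = Δv₁ + Δv₂ = 771.0 m/s.

Δv_total ≈ 771 m/s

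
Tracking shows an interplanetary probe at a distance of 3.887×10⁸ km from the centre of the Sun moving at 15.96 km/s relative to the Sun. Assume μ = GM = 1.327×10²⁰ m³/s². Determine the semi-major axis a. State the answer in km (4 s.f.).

a ≈ 3.100×10⁸ km

r = 3.887×10¹¹ m.
Specific orbital energy ε = v²/2 − μ/r = (15960)²/2 − 1.327×10²⁰/3.887×10¹¹ = -2.140×10⁸ J/kg.
Since ε = −μ/(2a), a = −μ/(2ε) = 3.100×10¹¹ m = 3.1000×10⁸ km.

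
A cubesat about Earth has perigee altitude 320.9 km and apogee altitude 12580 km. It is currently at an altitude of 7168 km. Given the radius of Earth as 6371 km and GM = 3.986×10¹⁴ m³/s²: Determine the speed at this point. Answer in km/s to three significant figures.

v ≈ 5.27 km/s

r_p = 6371 + 320.9 = 6691.9 km = 6.6919×10⁶ m.
r_a = 6371 + 12580 = 18951 km = 1.8951×10⁷ m.
r = 6371 + 7168 = 13539 km = 1.354×10⁷ m.
Semi-major axis a = (r_p + r_a)/2 = 12821 km = 1.282×10⁷ m.
Vis-viva: v² = μ(2/r − 1/a) = 3.986×10¹⁴ × (1.477×10⁻⁷ − 7.799×10⁻⁸) = 2.779×10⁷ m²/s².
v = 5272 m/s = 5.272 km/s.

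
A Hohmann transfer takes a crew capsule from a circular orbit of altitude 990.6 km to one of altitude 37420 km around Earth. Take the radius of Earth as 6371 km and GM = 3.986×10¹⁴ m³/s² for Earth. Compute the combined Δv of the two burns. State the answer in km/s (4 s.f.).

r₁ = 6371 + 990.6 = 7361.6 km = 7.3616×10⁶ m.
r₂ = 6371 + 37420 = 43791 km = 4.3791×10⁷ m.
Transfer ellipse a_t = (r₁ + r₂)/2 = 2.558×10⁷ m.
At r₁: circular v_c1 = √(μ/r₁) = 7358 m/s; transfer-perigee v_p = √[μ(2/r₁ − 1/a_t)] = 9628 m/s.
Δv₁ = v_p − v_c1 = 2270 m/s.
At r₂: circular v_c2 = √(μ/r₂) = 3017 m/s; transfer-apogee v_a = √[μ(2/r₂ − 1/a_t)] = 1619 m/s.
Δv₂ = v_c2 − v_a = 1398 m/s.
Total Δv = Δv₁ + Δv₂ = 3668 m/s = 3.668 km/s.

Δv_total ≈ 3.668 km/s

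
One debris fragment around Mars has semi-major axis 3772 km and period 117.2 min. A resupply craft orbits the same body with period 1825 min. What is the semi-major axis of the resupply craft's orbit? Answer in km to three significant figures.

a₂ ≈ 23500 km

Kepler's third law: a³ ∝ T², so a₂ = a₁ (T₂/T₁)^(2/3).
T₂/T₁ = 15.57, (T₂/T₁)^(2/3) = 6.236.
a₂ = 3772 × 6.236 = 23520 km.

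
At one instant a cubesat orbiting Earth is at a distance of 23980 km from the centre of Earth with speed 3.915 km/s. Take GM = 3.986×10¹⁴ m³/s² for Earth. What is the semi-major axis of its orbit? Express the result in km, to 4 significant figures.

a ≈ 22250 km

r = 2.398×10⁷ m.
Vis-viva rearranged: 1/a = 2/r − v²/μ = 8.340×10⁻⁸ − 3.845×10⁻⁸ = 4.495×10⁻⁸ m⁻¹.
a = 2.225×10⁷ m = 22247 km.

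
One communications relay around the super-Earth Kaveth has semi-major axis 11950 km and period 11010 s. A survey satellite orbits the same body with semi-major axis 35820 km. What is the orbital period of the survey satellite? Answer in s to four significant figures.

Kepler's third law: T² ∝ a³, so T₂ = T₁ (a₂/a₁)^(3/2).
a₂/a₁ = 2.997, (a₂/a₁)^(3/2) = 5.190.
T₂ = 11010 × 5.190 = 57140 s.

T₂ ≈ 57140 s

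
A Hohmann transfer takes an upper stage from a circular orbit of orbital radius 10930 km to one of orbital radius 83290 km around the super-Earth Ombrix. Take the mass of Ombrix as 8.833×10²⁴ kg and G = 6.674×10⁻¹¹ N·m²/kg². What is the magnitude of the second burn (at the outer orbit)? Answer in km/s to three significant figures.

μ = GM = 6.674×10⁻¹¹ × 8.833×10²⁴ = 5.895×10¹⁴ m³/s².
r₁ = 10930 km = 1.093×10⁷ m.
r₂ = 83290 km = 8.329×10⁷ m.
Transfer ellipse a_t = (r₁ + r₂)/2 = 4.711×10⁷ m.
At r₁: circular v_c1 = √(μ/r₁) = 7344 m/s; transfer-periapsis v_p = √[μ(2/r₁ − 1/a_t)] = 9765 m/s.
At r₂: circular v_c2 = √(μ/r₂) = 2660 m/s; transfer-apoapsis v_a = √[μ(2/r₂ − 1/a_t)] = 1281 m/s.
Δv₂ = v_c2 − v_a = 1379 m/s.
= 1.379 km/s.

Δv ≈ 1.38 km/s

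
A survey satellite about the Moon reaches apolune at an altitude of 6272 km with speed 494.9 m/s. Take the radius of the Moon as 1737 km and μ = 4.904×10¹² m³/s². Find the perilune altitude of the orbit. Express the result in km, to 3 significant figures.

perilune altitude ≈ 265 km

r_a = 1737 + 6272 = 8009.0 km = 8.009×10⁶ m.
Specific energy ε = v²/2 − μ/r = -4.898×10⁵ J/kg, so a = −μ/(2ε) = 5.006×10⁶ m.
The apsides satisfy r_p + r_a = 2a, so the perilune radius is 2a − r_a = 2.002×10⁶ m = 2002.3 km.
Perilune altitude = 2002.3 − 1737 = 265.27 km.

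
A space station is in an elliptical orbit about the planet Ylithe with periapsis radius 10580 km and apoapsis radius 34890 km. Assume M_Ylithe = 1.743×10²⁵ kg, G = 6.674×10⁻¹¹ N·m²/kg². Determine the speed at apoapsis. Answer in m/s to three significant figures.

μ = GM = 6.674×10⁻¹¹ × 1.743×10²⁵ = 1.163×10¹⁵ m³/s².
Semi-major axis a = (r_p + r_a)/2 = 22735 km = 2.274×10⁷ m.
Vis-viva: v² = μ(2/r − 1/a) = 1.163×10¹⁵ × (5.732×10⁻⁸ − 4.399×10⁻⁸) = 1.552×10⁷ m²/s².
v = 3939 m/s.

v ≈ 3940 m/s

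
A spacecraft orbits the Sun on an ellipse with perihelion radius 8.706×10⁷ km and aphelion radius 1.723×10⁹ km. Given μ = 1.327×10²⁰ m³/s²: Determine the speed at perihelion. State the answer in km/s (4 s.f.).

Semi-major axis a = (r_p + r_a)/2 = 9.0503×10⁸ km = 9.050×10¹¹ m.
Vis-viva: v² = μ(2/r − 1/a) = 1.327×10²⁰ × (2.297×10⁻¹¹ − 1.105×10⁻¹²) = 2.902×10⁹ m²/s².
v = 53870 m/s = 53.87 km/s.

v ≈ 53.87 km/s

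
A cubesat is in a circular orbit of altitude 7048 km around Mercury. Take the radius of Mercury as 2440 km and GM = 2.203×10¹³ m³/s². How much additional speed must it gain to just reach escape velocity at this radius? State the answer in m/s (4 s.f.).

Δv ≈ 631.2 m/s

r = 2440 + 7048 = 9488.0 km = 9.4880×10⁶ m.
Circular speed v_c = √(μ/r) = 1524 m/s.
Escape speed v_esc = √(2μ/r) = √2 × v_c = 2155 m/s.
Δv = v_esc − v_c = 631.2 m/s.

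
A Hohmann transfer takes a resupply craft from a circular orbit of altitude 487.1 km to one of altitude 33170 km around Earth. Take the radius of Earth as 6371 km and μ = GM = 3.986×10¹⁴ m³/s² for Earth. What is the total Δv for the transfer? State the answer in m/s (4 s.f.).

Δv_total ≈ 3778 m/s

r₁ = 6371 + 487.1 = 6858.1 km = 6.8581×10⁶ m.
r₂ = 6371 + 33170 = 39541 km = 3.9541×10⁷ m.
Transfer ellipse a_t = (r₁ + r₂)/2 = 2.320×10⁷ m.
At r₁: circular v_c1 = √(μ/r₁) = 7624 m/s; transfer-perigee v_p = √[μ(2/r₁ − 1/a_t)] = 9953 m/s.
Δv₁ = v_p − v_c1 = 2329 m/s.
At r₂: circular v_c2 = √(μ/r₂) = 3175 m/s; transfer-apogee v_a = √[μ(2/r₂ − 1/a_t)] = 1726 m/s.
Δv₂ = v_c2 − v_a = 1449 m/s.
Total Δv = Δv₁ + Δv₂ = 3778 m/s.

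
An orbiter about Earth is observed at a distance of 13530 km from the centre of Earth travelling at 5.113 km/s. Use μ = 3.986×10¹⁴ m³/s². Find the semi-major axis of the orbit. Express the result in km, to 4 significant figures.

r = 1.353×10⁷ m.
Specific orbital energy ε = v²/2 − μ/r = (5113)²/2 − 3.986×10¹⁴/1.353×10⁷ = -1.639×10⁷ J/kg.
Since ε = −μ/(2a), a = −μ/(2ε) = 1.216×10⁷ m = 12161 km.

a ≈ 12160 km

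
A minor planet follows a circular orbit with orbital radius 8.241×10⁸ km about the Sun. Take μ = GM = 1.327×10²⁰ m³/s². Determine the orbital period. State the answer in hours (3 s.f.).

r = 8.241×10⁸ km = 8.241×10¹¹ m.
Kepler's third law: T = 2π√(r³/μ) = 2π√((8.241×10¹¹)³ / 1.327×10²⁰).
r³/μ = 4.218×10¹⁵ s², so T = 2π × 6.494×10⁷ = 4.081×10⁸ s.
Converting: 4.081×10⁸ s ÷ 3600 = 1.133×10⁵ hours.

T ≈ 113000 hours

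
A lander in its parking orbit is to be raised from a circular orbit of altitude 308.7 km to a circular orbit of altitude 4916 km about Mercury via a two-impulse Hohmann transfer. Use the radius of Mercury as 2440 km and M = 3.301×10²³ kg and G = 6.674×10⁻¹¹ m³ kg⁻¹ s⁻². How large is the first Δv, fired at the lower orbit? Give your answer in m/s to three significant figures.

μ = GM = 6.674×10⁻¹¹ × 3.301×10²³ = 2.203×10¹³ m³/s².
r₁ = 2440 + 308.7 = 2748.7 km = 2.7487×10⁶ m.
r₂ = 2440 + 4916 = 7356.0 km = 7.3560×10⁶ m.
Transfer ellipse a_t = (r₁ + r₂)/2 = 5.052×10⁶ m.
At r₁: circular v_c1 = √(μ/r₁) = 2831 m/s; transfer-periherm v_p = √[μ(2/r₁ − 1/a_t)] = 3416 m/s.
Δv₁ = v_p − v_c1 = 585.0 m/s.

Δv ≈ 585 m/s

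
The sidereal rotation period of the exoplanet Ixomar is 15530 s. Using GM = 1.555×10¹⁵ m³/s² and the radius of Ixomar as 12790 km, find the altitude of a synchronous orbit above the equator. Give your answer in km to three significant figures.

A synchronous orbit has period T, so by Kepler's third law a = (μT²/4π²)^(1/3).
μT²/4π² = 1.555×10¹⁵ × (1.553×10⁴)² / 39.48 = 9.500×10²¹ m³.
a = 2.118×10⁷ m = 21179 km.
Altitude h = a − R = 21179 − 12790 = 8389.0 km.

h_sync ≈ 8390 km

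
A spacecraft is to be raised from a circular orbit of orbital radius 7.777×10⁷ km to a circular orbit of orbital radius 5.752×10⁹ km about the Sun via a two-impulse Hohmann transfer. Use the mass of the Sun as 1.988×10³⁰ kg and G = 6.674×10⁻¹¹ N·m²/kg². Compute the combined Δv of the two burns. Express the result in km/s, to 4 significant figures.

μ = GM = 6.674×10⁻¹¹ × 1.988×10³⁰ = 1.327×10²⁰ m³/s².
r₁ = 7.777×10⁷ km = 7.777×10¹⁰ m.
r₂ = 5.752×10⁹ km = 5.752×10¹² m.
Transfer ellipse a_t = (r₁ + r₂)/2 = 2.915×10¹² m.
At r₁: circular v_c1 = √(μ/r₁) = 41300 m/s; transfer-perihelion v_p = √[μ(2/r₁ − 1/a_t)] = 58020 m/s.
Δv₁ = v_p − v_c1 = 16720 m/s.
At r₂: circular v_c2 = √(μ/r₂) = 4803 m/s; transfer-aphelion v_a = √[μ(2/r₂ − 1/a_t)] = 784.5 m/s.
Δv₂ = v_c2 − v_a = 4018 m/s.
Total Δv = Δv₁ + Δv₂ = 20740 m/s = 20.74 km/s.

Δv_total ≈ 20.74 km/s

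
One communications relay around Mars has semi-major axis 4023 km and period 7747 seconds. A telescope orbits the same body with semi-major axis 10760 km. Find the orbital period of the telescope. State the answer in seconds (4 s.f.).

T₂ ≈ 33890 seconds

Kepler's third law: T² ∝ a³, so T₂ = T₁ (a₂/a₁)^(3/2).
a₂/a₁ = 2.675, (a₂/a₁)^(3/2) = 4.374.
T₂ = 7747 × 4.374 = 33890 seconds.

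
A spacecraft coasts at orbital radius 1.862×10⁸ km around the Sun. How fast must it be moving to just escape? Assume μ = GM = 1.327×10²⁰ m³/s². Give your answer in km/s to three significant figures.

r = 1.862×10⁸ km = 1.862×10¹¹ m.
Escape speed v_esc = √(2μ/r) = √(2 × 1.327×10²⁰ / 1.862×10¹¹) = √(1.425×10⁹) = 37750 m/s.
= 37.75 km/s.

v_esc ≈ 37.8 km/s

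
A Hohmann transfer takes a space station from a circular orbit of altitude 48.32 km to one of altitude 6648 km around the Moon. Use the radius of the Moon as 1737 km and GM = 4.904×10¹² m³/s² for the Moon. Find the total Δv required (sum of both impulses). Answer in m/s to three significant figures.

Δv_total ≈ 782 m/s

r₁ = 1737 + 48.32 = 1785.3 km = 1.7853×10⁶ m.
r₂ = 1737 + 6648 = 8385.0 km = 8.3850×10⁶ m.
Transfer ellipse a_t = (r₁ + r₂)/2 = 5.085×10⁶ m.
At r₁: circular v_c1 = √(μ/r₁) = 1657 m/s; transfer-perilune v_p = √[μ(2/r₁ − 1/a_t)] = 2128 m/s.
Δv₁ = v_p − v_c1 = 470.9 m/s.
At r₂: circular v_c2 = √(μ/r₂) = 764.8 m/s; transfer-apolune v_a = √[μ(2/r₂ − 1/a_t)] = 453.1 m/s.
Δv₂ = v_c2 − v_a = 311.6 m/s.
Total Δv = Δv₁ + Δv₂ = 782.5 m/s.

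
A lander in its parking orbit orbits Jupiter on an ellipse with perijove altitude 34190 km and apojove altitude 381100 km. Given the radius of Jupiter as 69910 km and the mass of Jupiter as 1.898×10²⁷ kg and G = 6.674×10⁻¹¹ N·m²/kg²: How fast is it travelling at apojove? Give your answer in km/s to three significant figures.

μ = GM = 6.674×10⁻¹¹ × 1.898×10²⁷ = 1.267×10¹⁷ m³/s².
r_p = 69910 + 34190 = 104100 km = 1.0410×10⁸ m.
r_a = 69910 + 381100 = 451010 km = 4.5101×10⁸ m.
Semi-major axis a = (r_p + r_a)/2 = 2.7756×10⁵ km = 2.776×10⁸ m.
Vis-viva: v² = μ(2/r − 1/a) = 1.267×10¹⁷ × (4.434×10⁻⁹ − 3.603×10⁻⁹) = 1.053×10⁸ m²/s².
v = 10260 m/s = 10.26 km/s.

v ≈ 10.3 km/s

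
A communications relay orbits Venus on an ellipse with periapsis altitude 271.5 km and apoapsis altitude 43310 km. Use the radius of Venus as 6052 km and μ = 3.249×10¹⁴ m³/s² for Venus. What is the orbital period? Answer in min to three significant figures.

T ≈ 854 min

r_p = 6052 + 271.5 = 6323.5 km = 6.3235×10⁶ m.
r_a = 6052 + 43310 = 49362 km = 4.9362×10⁷ m.
Semi-major axis a = (r_p + r_a)/2 = (6323.5 + 49362)/2 = 27843 km = 2.784×10⁷ m.
By Kepler's third law T = 2π√(a³/μ) = 2π × 8.151×10³ = 5.121×10⁴ s.
= 853.5 min.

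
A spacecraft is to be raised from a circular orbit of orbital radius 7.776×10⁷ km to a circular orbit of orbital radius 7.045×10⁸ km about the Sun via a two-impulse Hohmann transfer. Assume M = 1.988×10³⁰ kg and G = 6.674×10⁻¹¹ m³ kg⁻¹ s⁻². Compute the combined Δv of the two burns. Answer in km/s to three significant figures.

Δv_total ≈ 21.7 km/s

μ = GM = 6.674×10⁻¹¹ × 1.988×10³⁰ = 1.327×10²⁰ m³/s².
r₁ = 7.776×10⁷ km = 7.776×10¹⁰ m.
r₂ = 7.045×10⁸ km = 7.045×10¹¹ m.
Transfer ellipse a_t = (r₁ + r₂)/2 = 3.911×10¹¹ m.
At r₁: circular v_c1 = √(μ/r₁) = 41310 m/s; transfer-perihelion v_p = √[μ(2/r₁ − 1/a_t)] = 55440 m/s.
Δv₁ = v_p − v_c1 = 14130 m/s.
At r₂: circular v_c2 = √(μ/r₂) = 13720 m/s; transfer-aphelion v_a = √[μ(2/r₂ − 1/a_t)] = 6119 m/s.
Δv₂ = v_c2 − v_a = 7604 m/s.
Total Δv = Δv₁ + Δv₂ = 21730 m/s = 21.73 km/s.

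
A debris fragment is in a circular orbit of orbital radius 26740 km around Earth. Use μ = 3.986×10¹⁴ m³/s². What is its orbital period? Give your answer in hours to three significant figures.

T ≈ 12.1 hours

r = 26740 km = 2.674×10⁷ m.
Kepler's third law: T = 2π√(r³/μ) = 2π√((2.674×10⁷)³ / 3.986×10¹⁴).
r³/μ = 4.797×10⁷ s², so T = 2π × 6.926×10³ = 4.352×10⁴ s.
Converting: 4.352×10⁴ s ÷ 3600 = 12.09 hours.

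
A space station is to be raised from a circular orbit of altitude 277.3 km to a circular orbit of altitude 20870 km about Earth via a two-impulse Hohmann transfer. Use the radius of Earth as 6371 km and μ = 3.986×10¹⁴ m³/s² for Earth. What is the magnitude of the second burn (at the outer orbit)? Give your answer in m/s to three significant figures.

r₁ = 6371 + 277.3 = 6648.3 km = 6.6483×10⁶ m.
r₂ = 6371 + 20870 = 27241 km = 2.7241×10⁷ m.
Transfer ellipse a_t = (r₁ + r₂)/2 = 1.694×10⁷ m.
At r₁: circular v_c1 = √(μ/r₁) = 7743 m/s; transfer-perigee v_p = √[μ(2/r₁ − 1/a_t)] = 9818 m/s.
At r₂: circular v_c2 = √(μ/r₂) = 3825 m/s; transfer-apogee v_a = √[μ(2/r₂ − 1/a_t)] = 2396 m/s.
Δv₂ = v_c2 − v_a = 1429 m/s.

Δv ≈ 1430 m/s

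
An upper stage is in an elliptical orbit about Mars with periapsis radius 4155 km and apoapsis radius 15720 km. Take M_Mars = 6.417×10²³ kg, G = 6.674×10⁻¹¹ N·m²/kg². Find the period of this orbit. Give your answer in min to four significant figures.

T ≈ 501.3 min

μ = GM = 6.674×10⁻¹¹ × 6.417×10²³ = 4.283×10¹³ m³/s².
Semi-major axis a = (r_p + r_a)/2 = (4155.0 + 15720)/2 = 9937.5 km = 9.938×10⁶ m.
By Kepler's third law T = 2π√(a³/μ) = 2π × 4.787×10³ = 3.008×10⁴ s.
= 501.3 min.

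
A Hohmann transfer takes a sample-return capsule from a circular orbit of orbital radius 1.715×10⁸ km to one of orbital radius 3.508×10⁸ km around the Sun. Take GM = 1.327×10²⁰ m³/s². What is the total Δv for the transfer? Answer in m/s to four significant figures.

r₁ = 1.715×10⁸ km = 1.715×10¹¹ m.
r₂ = 3.508×10⁸ km = 3.508×10¹¹ m.
Transfer ellipse a_t = (r₁ + r₂)/2 = 2.612×10¹¹ m.
At r₁: circular v_c1 = √(μ/r₁) = 27820 m/s; transfer-perihelion v_p = √[μ(2/r₁ − 1/a_t)] = 32240 m/s.
Δv₁ = v_p − v_c1 = 4423 m/s.
At r₂: circular v_c2 = √(μ/r₂) = 19450 m/s; transfer-aphelion v_a = √[μ(2/r₂ − 1/a_t)] = 15760 m/s.
Δv₂ = v_c2 − v_a = 3688 m/s.
Total Δv = Δv₁ + Δv₂ = 8111 m/s.

Δv_total ≈ 8111 m/s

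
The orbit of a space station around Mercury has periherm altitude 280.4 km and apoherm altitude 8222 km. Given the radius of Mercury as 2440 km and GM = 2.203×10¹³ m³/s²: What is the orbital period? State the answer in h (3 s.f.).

T ≈ 6.44 h

r_p = 2440 + 280.4 = 2720.4 km = 2.7204×10⁶ m.
r_a = 2440 + 8222 = 10662 km = 1.0662×10⁷ m.
Semi-major axis a = (r_p + r_a)/2 = (2720.4 + 10662)/2 = 6691.2 km = 6.691×10⁶ m.
By Kepler's third law T = 2π√(a³/μ) = 2π × 3.688×10³ = 2.317×10⁴ s.
= 6.436 h.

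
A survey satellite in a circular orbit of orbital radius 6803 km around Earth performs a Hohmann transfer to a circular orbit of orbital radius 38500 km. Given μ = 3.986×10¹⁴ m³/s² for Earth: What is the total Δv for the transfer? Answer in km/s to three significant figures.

Δv_total ≈ 3.78 km/s

r₁ = 6803 km = 6.803×10⁶ m.
r₂ = 38500 km = 3.850×10⁷ m.
Transfer ellipse a_t = (r₁ + r₂)/2 = 2.265×10⁷ m.
At r₁: circular v_c1 = √(μ/r₁) = 7655 m/s; transfer-perigee v_p = √[μ(2/r₁ − 1/a_t)] = 9979 m/s.
Δv₁ = v_p − v_c1 = 2325 m/s.
At r₂: circular v_c2 = √(μ/r₂) = 3218 m/s; transfer-apogee v_a = √[μ(2/r₂ − 1/a_t)] = 1763 m/s.
Δv₂ = v_c2 − v_a = 1454 m/s.
Total Δv = Δv₁ + Δv₂ = 3779 m/s = 3.779 km/s.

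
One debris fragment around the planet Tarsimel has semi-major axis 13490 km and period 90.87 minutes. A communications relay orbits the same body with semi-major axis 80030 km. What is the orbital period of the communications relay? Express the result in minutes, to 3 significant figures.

Kepler's third law: T² ∝ a³, so T₂ = T₁ (a₂/a₁)^(3/2).
a₂/a₁ = 5.933, (a₂/a₁)^(3/2) = 14.45.
T₂ = 90.87 × 14.45 = 1313 minutes.

T₂ ≈ 1310 minutes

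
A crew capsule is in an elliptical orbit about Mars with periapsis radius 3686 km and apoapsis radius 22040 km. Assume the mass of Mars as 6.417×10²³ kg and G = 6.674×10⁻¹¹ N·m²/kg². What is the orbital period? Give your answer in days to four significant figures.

T ≈ 0.5126 days

μ = GM = 6.674×10⁻¹¹ × 6.417×10²³ = 4.283×10¹³ m³/s².
Semi-major axis a = (r_p + r_a)/2 = (3686.0 + 22040)/2 = 12863 km = 1.286×10⁷ m.
By Kepler's third law T = 2π√(a³/μ) = 2π × 7.049×10³ = 4.429×10⁴ s.
= 0.5126 days.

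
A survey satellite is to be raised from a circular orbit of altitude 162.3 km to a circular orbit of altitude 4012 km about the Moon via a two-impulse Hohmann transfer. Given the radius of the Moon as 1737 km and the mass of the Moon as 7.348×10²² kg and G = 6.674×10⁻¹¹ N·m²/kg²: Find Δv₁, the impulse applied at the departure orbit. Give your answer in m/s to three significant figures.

Δv ≈ 363 m/s

μ = GM = 6.674×10⁻¹¹ × 7.348×10²² = 4.904×10¹² m³/s².
r₁ = 1737 + 162.3 = 1899.3 km = 1.8993×10⁶ m.
r₂ = 1737 + 4012 = 5749.0 km = 5.7490×10⁶ m.
Transfer ellipse a_t = (r₁ + r₂)/2 = 3.824×10⁶ m.
At r₁: circular v_c1 = √(μ/r₁) = 1607 m/s; transfer-perilune v_p = √[μ(2/r₁ − 1/a_t)] = 1970 m/s.
Δv₁ = v_p − v_c1 = 363.3 m/s.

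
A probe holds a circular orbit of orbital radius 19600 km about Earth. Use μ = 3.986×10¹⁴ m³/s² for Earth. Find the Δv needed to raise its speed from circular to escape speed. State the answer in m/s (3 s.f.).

r = 19600 km = 1.960×10⁷ m.
Circular speed v_c = √(μ/r) = 4510 m/s.
Escape speed v_esc = √(2μ/r) = √2 × v_c = 6378 m/s.
Δv = v_esc − v_c = 1868 m/s.

Δv ≈ 1870 m/s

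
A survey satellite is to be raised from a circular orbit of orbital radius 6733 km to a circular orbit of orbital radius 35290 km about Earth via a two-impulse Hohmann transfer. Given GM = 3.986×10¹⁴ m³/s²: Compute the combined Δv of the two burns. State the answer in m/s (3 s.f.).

Δv_total ≈ 3740 m/s

r₁ = 6733 km = 6.733×10⁶ m.
r₂ = 35290 km = 3.529×10⁷ m.
Transfer ellipse a_t = (r₁ + r₂)/2 = 2.101×10⁷ m.
At r₁: circular v_c1 = √(μ/r₁) = 7694 m/s; transfer-perigee v_p = √[μ(2/r₁ − 1/a_t)] = 9972 m/s.
Δv₁ = v_p − v_c1 = 2277 m/s.
At r₂: circular v_c2 = √(μ/r₂) = 3361 m/s; transfer-apogee v_a = √[μ(2/r₂ − 1/a_t)] = 1902 m/s.
Δv₂ = v_c2 − v_a = 1458 m/s.
Total Δv = Δv₁ + Δv₂ = 3736 m/s.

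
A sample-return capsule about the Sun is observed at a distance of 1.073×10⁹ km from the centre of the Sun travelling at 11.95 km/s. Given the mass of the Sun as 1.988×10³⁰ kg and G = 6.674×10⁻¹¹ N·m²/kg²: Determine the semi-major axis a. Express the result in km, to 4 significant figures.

a ≈ 1.270×10⁹ km

μ = GM = 6.674×10⁻¹¹ × 1.988×10³⁰ = 1.327×10²⁰ m³/s².
r = 1.073×10¹² m.
Vis-viva rearranged: 1/a = 2/r − v²/μ = 1.864×10⁻¹² − 1.076×10⁻¹² = 7.876×10⁻¹³ m⁻¹.
a = 1.270×10¹² m = 1.2696×10⁹ km.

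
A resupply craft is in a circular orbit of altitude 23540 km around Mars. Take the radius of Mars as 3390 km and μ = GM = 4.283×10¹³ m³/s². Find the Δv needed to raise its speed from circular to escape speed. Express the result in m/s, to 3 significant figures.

r = 3390 + 23540 = 26930 km = 2.6930×10⁷ m.
Circular speed v_c = √(μ/r) = 1261 m/s.
Escape speed v_esc = √(2μ/r) = √2 × v_c = 1783 m/s.
Δv = v_esc − v_c = 522.4 m/s.

Δv ≈ 522 m/s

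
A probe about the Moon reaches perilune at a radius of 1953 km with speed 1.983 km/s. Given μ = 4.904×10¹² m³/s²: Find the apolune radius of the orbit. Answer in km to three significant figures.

r_p = 1.953×10⁶ m.
Specific energy ε = v²/2 − μ/r = -5.449×10⁵ J/kg, so a = −μ/(2ε) = 4.500×10⁶ m.
The apsides satisfy r_p + r_a = 2a, so the apolune radius is 2a − r_p = 7.047×10⁶ m = 7047.4 km.

apolune radius ≈ 7050 km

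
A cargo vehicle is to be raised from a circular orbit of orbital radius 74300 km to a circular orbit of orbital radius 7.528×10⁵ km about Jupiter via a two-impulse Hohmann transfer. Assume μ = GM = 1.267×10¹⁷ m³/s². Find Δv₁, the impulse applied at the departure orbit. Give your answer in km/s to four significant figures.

r₁ = 74300 km = 7.430×10⁷ m.
r₂ = 7.528×10⁵ km = 7.528×10⁸ m.
Transfer ellipse a_t = (r₁ + r₂)/2 = 4.136×10⁸ m.
At r₁: circular v_c1 = √(μ/r₁) = 41290 m/s; transfer-perijove v_p = √[μ(2/r₁ − 1/a_t)] = 55710 m/s.
Δv₁ = v_p − v_c1 = 14420 m/s.
= 14.42 km/s.

Δv ≈ 14.42 km/s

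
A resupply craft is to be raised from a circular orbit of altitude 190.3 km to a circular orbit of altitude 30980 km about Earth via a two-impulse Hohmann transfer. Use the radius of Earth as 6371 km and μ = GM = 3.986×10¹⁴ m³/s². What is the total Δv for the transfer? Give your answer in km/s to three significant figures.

r₁ = 6371 + 190.3 = 6561.3 km = 6.5613×10⁶ m.
r₂ = 6371 + 30980 = 37351 km = 3.7351×10⁷ m.
Transfer ellipse a_t = (r₁ + r₂)/2 = 2.196×10⁷ m.
At r₁: circular v_c1 = √(μ/r₁) = 7794 m/s; transfer-perigee v_p = √[μ(2/r₁ − 1/a_t)] = 10170 m/s.
Δv₁ = v_p − v_c1 = 2372 m/s.
At r₂: circular v_c2 = √(μ/r₂) = 3267 m/s; transfer-apogee v_a = √[μ(2/r₂ − 1/a_t)] = 1786 m/s.
Δv₂ = v_c2 − v_a = 1481 m/s.
Total Δv = Δv₁ + Δv₂ = 3853 m/s = 3.853 km/s.

Δv_total ≈ 3.85 km/s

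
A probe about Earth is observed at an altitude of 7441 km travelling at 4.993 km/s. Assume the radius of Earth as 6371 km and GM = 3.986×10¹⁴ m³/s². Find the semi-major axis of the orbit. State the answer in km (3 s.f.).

a ≈ 12200 km

r = 6371 + 7441 = 13812 km = 1.381×10⁷ m.
Vis-viva rearranged: 1/a = 2/r − v²/μ = 1.448×10⁻⁷ − 6.254×10⁻⁸ = 8.226×10⁻⁸ m⁻¹.
a = 1.216×10⁷ m = 12157 km.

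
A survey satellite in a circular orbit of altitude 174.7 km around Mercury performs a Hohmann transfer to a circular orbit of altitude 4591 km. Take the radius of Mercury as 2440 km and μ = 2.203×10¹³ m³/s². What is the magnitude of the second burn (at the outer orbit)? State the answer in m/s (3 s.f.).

r₁ = 2440 + 174.7 = 2614.7 km = 2.6147×10⁶ m.
r₂ = 2440 + 4591 = 7031.0 km = 7.0310×10⁶ m.
Transfer ellipse a_t = (r₁ + r₂)/2 = 4.823×10⁶ m.
At r₁: circular v_c1 = √(μ/r₁) = 2903 m/s; transfer-periherm v_p = √[μ(2/r₁ − 1/a_t)] = 3505 m/s.
At r₂: circular v_c2 = √(μ/r₂) = 1770 m/s; transfer-apoherm v_a = √[μ(2/r₂ − 1/a_t)] = 1303 m/s.
Δv₂ = v_c2 − v_a = 466.8 m/s.

Δv ≈ 467 m/s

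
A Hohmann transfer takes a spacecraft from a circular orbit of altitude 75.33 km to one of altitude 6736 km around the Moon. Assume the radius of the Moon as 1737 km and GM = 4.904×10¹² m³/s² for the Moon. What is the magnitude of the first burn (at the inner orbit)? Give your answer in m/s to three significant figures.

r₁ = 1737 + 75.33 = 1812.3 km = 1.8123×10⁶ m.
r₂ = 1737 + 6736 = 8473.0 km = 8.4730×10⁶ m.
Transfer ellipse a_t = (r₁ + r₂)/2 = 5.143×10⁶ m.
At r₁: circular v_c1 = √(μ/r₁) = 1645 m/s; transfer-perilune v_p = √[μ(2/r₁ − 1/a_t)] = 2111 m/s.
Δv₁ = v_p − v_c1 = 466.5 m/s.

Δv ≈ 466 m/s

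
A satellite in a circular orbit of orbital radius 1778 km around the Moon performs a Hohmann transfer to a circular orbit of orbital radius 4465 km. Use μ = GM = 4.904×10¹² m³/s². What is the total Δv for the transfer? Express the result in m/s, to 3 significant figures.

r₁ = 1778 km = 1.778×10⁶ m.
r₂ = 4465 km = 4.465×10⁶ m.
Transfer ellipse a_t = (r₁ + r₂)/2 = 3.122×10⁶ m.
At r₁: circular v_c1 = √(μ/r₁) = 1661 m/s; transfer-perilune v_p = √[μ(2/r₁ − 1/a_t)] = 1986 m/s.
Δv₁ = v_p − v_c1 = 325.5 m/s.
At r₂: circular v_c2 = √(μ/r₂) = 1048 m/s; transfer-apolune v_a = √[μ(2/r₂ − 1/a_t)] = 790.9 m/s.
Δv₂ = v_c2 − v_a = 257.1 m/s.
Total Δv = Δv₁ + Δv₂ = 582.6 m/s.

Δv_total ≈ 583 m/s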